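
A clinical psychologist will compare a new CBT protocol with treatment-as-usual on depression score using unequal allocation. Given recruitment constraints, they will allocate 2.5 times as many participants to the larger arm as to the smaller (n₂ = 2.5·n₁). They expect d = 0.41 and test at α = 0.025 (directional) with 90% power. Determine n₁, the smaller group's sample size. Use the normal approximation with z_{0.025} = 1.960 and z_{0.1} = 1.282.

n₁ = 88

With allocation ratio k = n₂/n₁ = 2.5, Var(x̄₁−x̄₂) = σ²(1/n₁ + 1/(k·n₁)) = σ²·(k+1)/(k·n₁).
So n₁ = (1 + 1/k)·((z_{α} + z_β)/d)² = 1.400 × (3.242/0.41)².
n₁ = 1.400 × 62.53 = 87.5.
Round up: n₁ = 88, giving n₂ = 2.5 × 88 = 220.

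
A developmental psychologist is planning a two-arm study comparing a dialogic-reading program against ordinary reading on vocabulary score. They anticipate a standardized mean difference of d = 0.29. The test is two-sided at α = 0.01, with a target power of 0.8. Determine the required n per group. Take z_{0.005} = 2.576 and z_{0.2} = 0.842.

n = 278 per group

For two independent groups with equal n: n = 2·((z_{α/2} + z_β) / d)².
z_{α/2} + z_β = 2.576 + 0.842 = 3.418.
n = 2 × (3.418 / 0.29)² = 2 × 11.786² = 2 × 138.91 = 277.8.
Round up to the next whole participant.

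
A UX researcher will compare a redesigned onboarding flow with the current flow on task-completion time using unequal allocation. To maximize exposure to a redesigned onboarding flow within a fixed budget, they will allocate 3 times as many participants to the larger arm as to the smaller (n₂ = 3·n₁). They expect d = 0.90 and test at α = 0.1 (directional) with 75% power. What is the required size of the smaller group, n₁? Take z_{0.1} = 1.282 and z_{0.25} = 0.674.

With allocation ratio k = n₂/n₁ = 3, Var(x̄₁−x̄₂) = σ²(1/n₁ + 1/(k·n₁)) = σ²·(k+1)/(k·n₁).
So n₁ = (1 + 1/k)·((z_{α} + z_β)/d)² = 1.333 × (1.956/0.90)².
n₁ = 1.333 × 4.72 = 6.3.
Round up: n₁ = 7, giving n₂ = 3 × 7 = 21.

n₁ = 7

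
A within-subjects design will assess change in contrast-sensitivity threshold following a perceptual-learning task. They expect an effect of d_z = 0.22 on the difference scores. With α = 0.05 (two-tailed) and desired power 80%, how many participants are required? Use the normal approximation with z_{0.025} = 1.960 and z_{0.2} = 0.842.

n = 163 pairs

For a paired (one-sample on differences) test: n = ((z_{α/2} + z_β) / d)².
z_{α/2} + z_β = 1.960 + 0.842 = 2.802.
n = (2.802 / 0.22)² = 12.736² = 162.21.
Round up.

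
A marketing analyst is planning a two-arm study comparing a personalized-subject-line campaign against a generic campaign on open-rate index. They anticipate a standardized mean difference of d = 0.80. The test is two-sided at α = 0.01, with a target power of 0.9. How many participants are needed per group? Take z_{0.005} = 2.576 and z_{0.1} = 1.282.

n = 47 per group

For two independent groups with equal n: n = 2·((z_{α/2} + z_β) / d)².
z_{α/2} + z_β = 2.576 + 1.282 = 3.858.
n = 2 × (3.858 / 0.80)² = 2 × 4.822² = 2 × 23.26 = 46.5.
Round up to the next whole participant.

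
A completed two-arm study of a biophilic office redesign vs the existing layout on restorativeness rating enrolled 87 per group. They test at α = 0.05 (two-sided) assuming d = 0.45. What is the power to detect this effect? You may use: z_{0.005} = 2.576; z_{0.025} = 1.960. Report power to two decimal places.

power ≈ 0.84

For two equal groups, power = Φ(d·√(n/2) − z_{α/2}).
d·√(n/2) = 0.45 × √(87/2) = 0.45 × 6.595 = 2.968.
z_β = 2.968 − 1.960 = 1.008.
Power = Φ(1.008) = 0.843.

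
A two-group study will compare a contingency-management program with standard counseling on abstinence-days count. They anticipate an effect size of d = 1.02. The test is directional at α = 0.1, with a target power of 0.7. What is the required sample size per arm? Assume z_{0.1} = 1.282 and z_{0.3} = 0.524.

n = 7 per group

For two independent groups with equal n: n = 2·((z_{α} + z_β) / d)².
z_{α} + z_β = 1.282 + 0.524 = 1.806.
n = 2 × (1.806 / 1.02)² = 2 × 1.771² = 2 × 3.13 = 6.3.
Round up to the next whole participant.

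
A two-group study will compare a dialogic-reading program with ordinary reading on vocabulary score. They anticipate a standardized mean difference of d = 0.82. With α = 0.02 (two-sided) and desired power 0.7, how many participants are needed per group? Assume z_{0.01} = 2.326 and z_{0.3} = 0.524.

For two independent groups with equal n: n = 2·((z_{α/2} + z_β) / d)².
z_{α/2} + z_β = 2.326 + 0.524 = 2.850.
n = 2 × (2.850 / 0.82)² = 2 × 3.476² = 2 × 12.08 = 24.2.
Round up to the next whole participant.

n = 25 per group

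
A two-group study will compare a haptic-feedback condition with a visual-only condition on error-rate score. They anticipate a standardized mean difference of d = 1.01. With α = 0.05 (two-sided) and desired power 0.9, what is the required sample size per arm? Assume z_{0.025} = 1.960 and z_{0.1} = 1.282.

n = 21 per group

For two independent groups with equal n: n = 2·((z_{α/2} + z_β) / d)².
z_{α/2} + z_β = 1.960 + 1.282 = 3.242.
n = 2 × (3.242 / 1.01)² = 2 × 3.210² = 2 × 10.30 = 20.6.
Round up to the next whole participant.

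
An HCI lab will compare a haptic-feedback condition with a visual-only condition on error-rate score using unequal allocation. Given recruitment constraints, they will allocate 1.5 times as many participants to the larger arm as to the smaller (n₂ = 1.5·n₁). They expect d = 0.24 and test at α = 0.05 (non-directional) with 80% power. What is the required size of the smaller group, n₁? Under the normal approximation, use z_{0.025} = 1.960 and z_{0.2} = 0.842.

With allocation ratio k = n₂/n₁ = 1.5, Var(x̄₁−x̄₂) = σ²(1/n₁ + 1/(k·n₁)) = σ²·(k+1)/(k·n₁).
So n₁ = (1 + 1/k)·((z_{α/2} + z_β)/d)² = 1.667 × (2.802/0.24)².
n₁ = 1.667 × 136.31 = 227.2.
Round up: n₁ = 228, giving n₂ = 1.5 × 228 = 342.

n₁ = 228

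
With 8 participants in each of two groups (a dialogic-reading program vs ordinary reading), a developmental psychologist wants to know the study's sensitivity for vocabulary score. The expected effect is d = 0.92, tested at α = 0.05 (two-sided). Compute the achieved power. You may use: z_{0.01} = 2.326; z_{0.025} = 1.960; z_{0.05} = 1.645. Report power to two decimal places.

For two equal groups, power = Φ(d·√(n/2) − z_{α/2}).
d·√(n/2) = 0.92 × √(8/2) = 0.92 × 2.000 = 1.840.
z_β = 1.840 − 1.960 = -0.120.
Power = Φ(-0.120) = 0.452.

power ≈ 0.45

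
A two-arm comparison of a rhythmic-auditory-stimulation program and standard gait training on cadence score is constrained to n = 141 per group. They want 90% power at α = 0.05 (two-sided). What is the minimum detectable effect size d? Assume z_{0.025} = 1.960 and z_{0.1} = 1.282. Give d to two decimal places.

For two independent groups of n = 141 each: d_min = (z_{α/2} + z_β)·√(2/n).
z-sum = 1.960 + 1.282 = 3.242.
d_min = 3.242 × √(2/141) = 3.242 × 0.1191 = 0.386.

d_min ≈ 0.39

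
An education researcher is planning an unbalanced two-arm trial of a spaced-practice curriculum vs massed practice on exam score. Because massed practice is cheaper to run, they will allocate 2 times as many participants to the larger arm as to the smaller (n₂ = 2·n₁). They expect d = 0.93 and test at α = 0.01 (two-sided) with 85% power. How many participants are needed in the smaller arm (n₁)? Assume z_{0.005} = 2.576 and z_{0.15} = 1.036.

With allocation ratio k = n₂/n₁ = 2, Var(x̄₁−x̄₂) = σ²(1/n₁ + 1/(k·n₁)) = σ²·(k+1)/(k·n₁).
So n₁ = (1 + 1/k)·((z_{α/2} + z_β)/d)² = 1.500 × (3.612/0.93)².
n₁ = 1.500 × 15.08 = 22.6.
Round up: n₁ = 23, giving n₂ = 2 × 23 = 46.

n₁ = 23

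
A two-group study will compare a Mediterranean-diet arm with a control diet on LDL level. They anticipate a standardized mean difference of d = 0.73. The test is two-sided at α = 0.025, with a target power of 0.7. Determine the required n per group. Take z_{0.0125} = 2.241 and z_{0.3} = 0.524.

n = 29 per group

For two independent groups with equal n: n = 2·((z_{α/2} + z_β) / d)².
z_{α/2} + z_β = 2.241 + 0.524 = 2.765.
n = 2 × (2.765 / 0.73)² = 2 × 3.788² = 2 × 14.35 = 28.7.
Round up to the next whole participant.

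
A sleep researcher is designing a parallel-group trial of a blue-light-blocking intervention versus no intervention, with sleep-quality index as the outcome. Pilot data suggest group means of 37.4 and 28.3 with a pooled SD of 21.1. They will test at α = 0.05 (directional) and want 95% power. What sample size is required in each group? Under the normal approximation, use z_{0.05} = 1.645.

Cohen's d = |M₁ − M₂| / SD_pooled = |37.4 − 28.3| / 21.1 = 9.1 / 21.1 = 0.431.
For two independent groups with equal n: n = 2·((z_{α} + z_β) / d)².
z_{α} + z_β = 1.645 + 1.645 = 3.290.
n = 2 × (3.290 / 0.431)² = 2 × 7.633² = 2 × 58.27 = 116.5.
Round up to the next whole participant.

n = 117 per group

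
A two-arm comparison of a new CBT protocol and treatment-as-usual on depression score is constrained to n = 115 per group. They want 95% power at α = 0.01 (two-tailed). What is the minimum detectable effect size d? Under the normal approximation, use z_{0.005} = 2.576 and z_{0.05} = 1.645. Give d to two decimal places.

For two independent groups of n = 115 each: d_min = (z_{α/2} + z_β)·√(2/n).
z-sum = 2.576 + 1.645 = 4.221.
d_min = 4.221 × √(2/115) = 4.221 × 0.1319 = 0.557.

d_min ≈ 0.56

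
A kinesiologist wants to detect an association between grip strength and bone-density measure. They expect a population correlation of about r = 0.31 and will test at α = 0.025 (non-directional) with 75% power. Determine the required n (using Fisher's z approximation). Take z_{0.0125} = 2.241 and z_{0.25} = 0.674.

n = 86

Fisher's z: C = ½·ln((1+r)/(1−r)) = ½·ln(1.8986) = 0.3205.
n = ((z_{α/2} + z_β)/C)² + 3.
(2.241 + 0.674) / 0.3205 = 2.915 / 0.3205 = 9.095.
n = 9.095² + 3 = 82.72 + 3 = 85.7.
Round up.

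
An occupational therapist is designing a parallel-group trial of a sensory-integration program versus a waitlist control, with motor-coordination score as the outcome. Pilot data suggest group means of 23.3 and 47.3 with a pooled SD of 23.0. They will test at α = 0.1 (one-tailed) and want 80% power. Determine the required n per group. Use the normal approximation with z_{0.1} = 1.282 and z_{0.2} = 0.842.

n = 9 per group

Cohen's d = |M₁ − M₂| / SD_pooled = |23.3 − 47.3| / 23.0 = 24.0 / 23.0 = 1.043.
For two independent groups with equal n: n = 2·((z_{α} + z_β) / d)².
z_{α} + z_β = 1.282 + 0.842 = 2.124.
n = 2 × (2.124 / 1.043)² = 2 × 2.036² = 2 × 4.15 = 8.3.
Round up to the next whole participant.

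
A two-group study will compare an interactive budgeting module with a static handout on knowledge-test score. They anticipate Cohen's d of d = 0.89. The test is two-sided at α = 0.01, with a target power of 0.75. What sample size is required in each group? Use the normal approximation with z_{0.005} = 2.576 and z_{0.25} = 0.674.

n = 27 per group

For two independent groups with equal n: n = 2·((z_{α/2} + z_β) / d)².
z_{α/2} + z_β = 2.576 + 0.674 = 3.250.
n = 2 × (3.250 / 0.89)² = 2 × 3.652² = 2 × 13.33 = 26.7.
Round up to the next whole participant.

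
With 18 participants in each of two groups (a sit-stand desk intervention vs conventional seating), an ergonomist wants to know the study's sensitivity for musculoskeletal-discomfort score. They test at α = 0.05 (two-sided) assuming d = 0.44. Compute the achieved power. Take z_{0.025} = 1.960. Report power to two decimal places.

For two equal groups, power = Φ(d·√(n/2) − z_{α/2}).
d·√(n/2) = 0.44 × √(18/2) = 0.44 × 3.000 = 1.320.
z_β = 1.320 − 1.960 = -0.640.
Power = Φ(-0.640) = 0.261.

power ≈ 0.26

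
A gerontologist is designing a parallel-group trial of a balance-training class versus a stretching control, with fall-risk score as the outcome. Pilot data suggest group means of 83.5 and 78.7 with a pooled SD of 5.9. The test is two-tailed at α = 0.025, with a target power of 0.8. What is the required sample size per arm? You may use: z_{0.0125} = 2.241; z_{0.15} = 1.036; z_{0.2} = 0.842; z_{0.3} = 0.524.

n = 29 per group

Cohen's d = |M₁ − M₂| / SD_pooled = |83.5 − 78.7| / 5.9 = 4.8 / 5.9 = 0.814.
For two independent groups with equal n: n = 2·((z_{α/2} + z_β) / d)².
z_{α/2} + z_β = 2.241 + 0.842 = 3.083.
n = 2 × (3.083 / 0.814)² = 2 × 3.787² = 2 × 14.34 = 28.7.
Round up to the next whole participant.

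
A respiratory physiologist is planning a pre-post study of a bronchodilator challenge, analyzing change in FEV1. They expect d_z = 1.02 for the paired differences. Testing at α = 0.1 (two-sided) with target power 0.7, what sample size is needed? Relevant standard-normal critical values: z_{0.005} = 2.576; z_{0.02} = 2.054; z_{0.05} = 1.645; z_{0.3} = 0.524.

For a paired (one-sample on differences) test: n = ((z_{α/2} + z_β) / d)².
z_{α/2} + z_β = 1.645 + 0.524 = 2.169.
n = (2.169 / 1.02)² = 2.126² = 4.52.
Round up.

n = 5 pairs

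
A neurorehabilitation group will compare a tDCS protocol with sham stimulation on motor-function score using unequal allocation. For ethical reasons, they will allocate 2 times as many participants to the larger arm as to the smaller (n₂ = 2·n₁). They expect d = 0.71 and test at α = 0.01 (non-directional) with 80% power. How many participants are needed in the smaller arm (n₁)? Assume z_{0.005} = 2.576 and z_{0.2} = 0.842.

With allocation ratio k = n₂/n₁ = 2, Var(x̄₁−x̄₂) = σ²(1/n₁ + 1/(k·n₁)) = σ²·(k+1)/(k·n₁).
So n₁ = (1 + 1/k)·((z_{α/2} + z_β)/d)² = 1.500 × (3.418/0.71)².
n₁ = 1.500 × 23.18 = 34.8.
Round up: n₁ = 35, giving n₂ = 2 × 35 = 70.

n₁ = 35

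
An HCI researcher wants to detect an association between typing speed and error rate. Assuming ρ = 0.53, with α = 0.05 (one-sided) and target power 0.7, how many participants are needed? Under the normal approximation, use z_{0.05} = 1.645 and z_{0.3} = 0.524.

Fisher's z: C = ½·ln((1+r)/(1−r)) = ½·ln(3.2553) = 0.5901.
n = ((z_{α} + z_β)/C)² + 3.
(1.645 + 0.524) / 0.5901 = 2.169 / 0.5901 = 3.676.
n = 3.676² + 3 = 13.51 + 3 = 16.5.
Round up.

n = 17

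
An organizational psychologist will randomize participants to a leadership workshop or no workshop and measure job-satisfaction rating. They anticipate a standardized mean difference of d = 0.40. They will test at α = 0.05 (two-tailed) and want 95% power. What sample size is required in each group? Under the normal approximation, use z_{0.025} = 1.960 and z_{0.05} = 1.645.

For two independent groups with equal n: n = 2·((z_{α/2} + z_β) / d)².
z_{α/2} + z_β = 1.960 + 1.645 = 3.605.
n = 2 × (3.605 / 0.40)² = 2 × 9.012² = 2 × 81.23 = 162.5.
Round up to the next whole participant.

n = 163 per group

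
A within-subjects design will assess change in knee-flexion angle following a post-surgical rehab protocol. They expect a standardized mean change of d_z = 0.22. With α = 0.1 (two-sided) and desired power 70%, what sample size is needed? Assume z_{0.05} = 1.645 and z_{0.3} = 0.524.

n = 98 pairs

For a paired (one-sample on differences) test: n = ((z_{α/2} + z_β) / d)².
z_{α/2} + z_β = 1.645 + 0.524 = 2.169.
n = (2.169 / 0.22)² = 9.859² = 97.20.
Round up.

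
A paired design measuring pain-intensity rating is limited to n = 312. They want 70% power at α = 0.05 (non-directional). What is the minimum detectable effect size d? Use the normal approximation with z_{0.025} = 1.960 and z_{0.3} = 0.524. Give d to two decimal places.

For a single sample (or paired design) of n = 312: d_min = (z_{α/2} + z_β)/√n.
z-sum = 1.960 + 0.524 = 2.484.
d_min = 2.484 / √312 = 2.484 / 17.664 = 0.141.

d_min ≈ 0.14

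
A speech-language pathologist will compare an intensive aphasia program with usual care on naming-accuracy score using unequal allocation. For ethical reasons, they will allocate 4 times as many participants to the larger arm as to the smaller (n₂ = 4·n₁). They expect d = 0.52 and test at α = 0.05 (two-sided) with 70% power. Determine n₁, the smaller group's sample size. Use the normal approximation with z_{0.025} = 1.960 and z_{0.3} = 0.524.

n₁ = 29

With allocation ratio k = n₂/n₁ = 4, Var(x̄₁−x̄₂) = σ²(1/n₁ + 1/(k·n₁)) = σ²·(k+1)/(k·n₁).
So n₁ = (1 + 1/k)·((z_{α/2} + z_β)/d)² = 1.250 × (2.484/0.52)².
n₁ = 1.250 × 22.82 = 28.5.
Round up: n₁ = 29, giving n₂ = 4 × 29 = 116.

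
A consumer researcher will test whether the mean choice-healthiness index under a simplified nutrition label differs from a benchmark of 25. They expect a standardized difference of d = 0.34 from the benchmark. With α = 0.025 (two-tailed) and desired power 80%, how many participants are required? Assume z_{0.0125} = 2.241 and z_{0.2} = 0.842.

n = 83

For a one-sample test: n = ((z_{α/2} + z_β) / d)².
z_{α/2} + z_β = 2.241 + 0.842 = 3.083.
n = (3.083 / 0.34)² = 9.068² = 82.22.
Round up.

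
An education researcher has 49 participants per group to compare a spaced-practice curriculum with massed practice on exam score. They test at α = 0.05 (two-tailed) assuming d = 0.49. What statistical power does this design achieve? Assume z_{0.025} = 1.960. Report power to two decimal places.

For two equal groups, power = Φ(d·√(n/2) − z_{α/2}).
d·√(n/2) = 0.49 × √(49/2) = 0.49 × 4.950 = 2.425.
z_β = 2.425 − 1.960 = 0.465.
Power = Φ(0.465) = 0.679.

power ≈ 0.68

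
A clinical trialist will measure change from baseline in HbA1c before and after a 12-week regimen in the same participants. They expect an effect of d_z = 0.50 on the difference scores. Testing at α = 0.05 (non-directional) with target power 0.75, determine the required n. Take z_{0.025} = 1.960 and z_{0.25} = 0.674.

For a paired (one-sample on differences) test: n = ((z_{α/2} + z_β) / d)².
z_{α/2} + z_β = 1.960 + 0.674 = 2.634.
n = (2.634 / 0.50)² = 5.268² = 27.75.
Round up.

n = 28 pairs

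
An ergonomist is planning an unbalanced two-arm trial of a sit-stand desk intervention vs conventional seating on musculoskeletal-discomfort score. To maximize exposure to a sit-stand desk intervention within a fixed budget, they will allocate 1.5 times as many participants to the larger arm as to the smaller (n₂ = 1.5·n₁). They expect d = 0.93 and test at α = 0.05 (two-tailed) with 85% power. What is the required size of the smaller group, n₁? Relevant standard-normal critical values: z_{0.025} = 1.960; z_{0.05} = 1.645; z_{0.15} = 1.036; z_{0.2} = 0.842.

n₁ = 18

With allocation ratio k = n₂/n₁ = 1.5, Var(x̄₁−x̄₂) = σ²(1/n₁ + 1/(k·n₁)) = σ²·(k+1)/(k·n₁).
So n₁ = (1 + 1/k)·((z_{α/2} + z_β)/d)² = 1.667 × (2.996/0.93)².
n₁ = 1.667 × 10.38 = 17.3.
Round up: n₁ = 18, giving n₂ = 1.5 × 18 = 27.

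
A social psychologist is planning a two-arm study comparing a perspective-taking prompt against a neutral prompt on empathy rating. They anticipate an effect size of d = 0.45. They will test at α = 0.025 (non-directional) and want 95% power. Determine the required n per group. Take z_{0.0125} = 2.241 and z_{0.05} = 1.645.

For two independent groups with equal n: n = 2·((z_{α/2} + z_β) / d)².
z_{α/2} + z_β = 2.241 + 1.645 = 3.886.
n = 2 × (3.886 / 0.45)² = 2 × 8.636² = 2 × 74.57 = 149.1.
Round up to the next whole participant.

n = 150 per group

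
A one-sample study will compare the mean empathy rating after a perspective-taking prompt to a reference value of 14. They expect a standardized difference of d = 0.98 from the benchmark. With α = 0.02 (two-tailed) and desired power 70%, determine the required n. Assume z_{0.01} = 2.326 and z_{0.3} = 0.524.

n = 9

For a one-sample test: n = ((z_{α/2} + z_β) / d)².
z_{α/2} + z_β = 2.326 + 0.524 = 2.850.
n = (2.850 / 0.98)² = 2.908² = 8.46.
Round up.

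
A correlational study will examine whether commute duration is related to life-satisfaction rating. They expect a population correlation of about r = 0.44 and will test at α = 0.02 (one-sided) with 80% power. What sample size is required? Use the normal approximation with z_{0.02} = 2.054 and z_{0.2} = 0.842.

Fisher's z: C = ½·ln((1+r)/(1−r)) = ½·ln(2.5714) = 0.4722.
n = ((z_{α} + z_β)/C)² + 3.
(2.054 + 0.842) / 0.4722 = 2.896 / 0.4722 = 6.133.
n = 6.133² + 3 = 37.61 + 3 = 40.6.
Round up.

n = 41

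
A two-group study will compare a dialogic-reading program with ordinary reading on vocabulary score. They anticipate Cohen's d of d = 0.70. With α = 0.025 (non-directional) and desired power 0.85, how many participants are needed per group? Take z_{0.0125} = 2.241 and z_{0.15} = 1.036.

n = 44 per group

For two independent groups with equal n: n = 2·((z_{α/2} + z_β) / d)².
z_{α/2} + z_β = 2.241 + 1.036 = 3.277.
n = 2 × (3.277 / 0.70)² = 2 × 4.681² = 2 × 21.92 = 43.8.
Round up to the next whole participant.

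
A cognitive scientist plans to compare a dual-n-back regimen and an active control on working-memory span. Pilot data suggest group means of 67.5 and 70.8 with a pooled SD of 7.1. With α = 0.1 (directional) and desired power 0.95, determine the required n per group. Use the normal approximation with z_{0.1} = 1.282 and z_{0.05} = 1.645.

n = 80 per group

Cohen's d = |M₁ − M₂| / SD_pooled = |67.5 − 70.8| / 7.1 = 3.3 / 7.1 = 0.465.
For two independent groups with equal n: n = 2·((z_{α} + z_β) / d)².
z_{α} + z_β = 1.282 + 1.645 = 2.927.
n = 2 × (2.927 / 0.465)² = 2 × 6.295² = 2 × 39.62 = 79.2.
Round up to the next whole participant.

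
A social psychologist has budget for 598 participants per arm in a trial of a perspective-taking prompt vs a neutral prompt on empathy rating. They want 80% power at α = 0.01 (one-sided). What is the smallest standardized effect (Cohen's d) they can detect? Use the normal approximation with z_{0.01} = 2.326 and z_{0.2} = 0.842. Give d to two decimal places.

For two independent groups of n = 598 each: d_min = (z_{α} + z_β)·√(2/n).
z-sum = 2.326 + 0.842 = 3.168.
d_min = 3.168 × √(2/598) = 3.168 × 0.0578 = 0.183.

d_min ≈ 0.18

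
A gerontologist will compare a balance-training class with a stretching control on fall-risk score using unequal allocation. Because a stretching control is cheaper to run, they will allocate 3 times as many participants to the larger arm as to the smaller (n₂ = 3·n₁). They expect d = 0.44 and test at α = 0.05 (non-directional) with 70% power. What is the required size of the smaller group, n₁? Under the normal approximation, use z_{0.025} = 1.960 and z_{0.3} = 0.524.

With allocation ratio k = n₂/n₁ = 3, Var(x̄₁−x̄₂) = σ²(1/n₁ + 1/(k·n₁)) = σ²·(k+1)/(k·n₁).
So n₁ = (1 + 1/k)·((z_{α/2} + z_β)/d)² = 1.333 × (2.484/0.44)².
n₁ = 1.333 × 31.87 = 42.5.
Round up: n₁ = 43, giving n₂ = 3 × 43 = 129.

n₁ = 43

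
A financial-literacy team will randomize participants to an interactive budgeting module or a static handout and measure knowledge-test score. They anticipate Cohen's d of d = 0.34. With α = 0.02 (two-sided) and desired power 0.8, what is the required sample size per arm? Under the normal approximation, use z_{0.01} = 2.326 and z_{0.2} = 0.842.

n = 174 per group

For two independent groups with equal n: n = 2·((z_{α/2} + z_β) / d)².
z_{α/2} + z_β = 2.326 + 0.842 = 3.168.
n = 2 × (3.168 / 0.34)² = 2 × 9.318² = 2 × 86.82 = 173.6.
Round up to the next whole participant.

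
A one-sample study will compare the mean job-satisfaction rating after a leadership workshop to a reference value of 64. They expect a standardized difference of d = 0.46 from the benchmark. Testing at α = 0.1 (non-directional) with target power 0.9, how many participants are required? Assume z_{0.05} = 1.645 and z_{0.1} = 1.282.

For a one-sample test: n = ((z_{α/2} + z_β) / d)².
z_{α/2} + z_β = 1.645 + 1.282 = 2.927.
n = (2.927 / 0.46)² = 6.363² = 40.49.
Round up.

n = 41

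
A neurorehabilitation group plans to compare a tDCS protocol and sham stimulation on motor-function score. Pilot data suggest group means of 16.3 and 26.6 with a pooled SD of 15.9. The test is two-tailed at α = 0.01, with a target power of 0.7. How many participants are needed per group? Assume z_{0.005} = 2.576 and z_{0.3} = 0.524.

Cohen's d = |M₁ − M₂| / SD_pooled = |16.3 − 26.6| / 15.9 = 10.3 / 15.9 = 0.648.
For two independent groups with equal n: n = 2·((z_{α/2} + z_β) / d)².
z_{α/2} + z_β = 2.576 + 0.524 = 3.100.
n = 2 × (3.100 / 0.648)² = 2 × 4.784² = 2 × 22.89 = 45.8.
Round up to the next whole participant.

n = 46 per group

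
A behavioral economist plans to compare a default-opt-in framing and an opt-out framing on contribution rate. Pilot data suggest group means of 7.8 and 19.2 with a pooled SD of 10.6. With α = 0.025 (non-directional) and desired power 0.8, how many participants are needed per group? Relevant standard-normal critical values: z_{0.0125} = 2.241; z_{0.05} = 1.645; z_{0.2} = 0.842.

n = 17 per group

Cohen's d = |M₁ − M₂| / SD_pooled = |7.8 − 19.2| / 10.6 = 11.4 / 10.6 = 1.075.
For two independent groups with equal n: n = 2·((z_{α/2} + z_β) / d)².
z_{α/2} + z_β = 2.241 + 0.842 = 3.083.
n = 2 × (3.083 / 1.075)² = 2 × 2.868² = 2 × 8.22 = 16.4.
Round up to the next whole participant.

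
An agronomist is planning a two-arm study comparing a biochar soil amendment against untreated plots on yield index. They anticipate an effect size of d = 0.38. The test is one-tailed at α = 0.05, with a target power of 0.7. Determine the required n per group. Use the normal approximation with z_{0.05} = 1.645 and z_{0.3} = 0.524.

For two independent groups with equal n: n = 2·((z_{α} + z_β) / d)².
z_{α} + z_β = 1.645 + 0.524 = 2.169.
n = 2 × (2.169 / 0.38)² = 2 × 5.708² = 2 × 32.58 = 65.2.
Round up to the next whole participant.

n = 66 per group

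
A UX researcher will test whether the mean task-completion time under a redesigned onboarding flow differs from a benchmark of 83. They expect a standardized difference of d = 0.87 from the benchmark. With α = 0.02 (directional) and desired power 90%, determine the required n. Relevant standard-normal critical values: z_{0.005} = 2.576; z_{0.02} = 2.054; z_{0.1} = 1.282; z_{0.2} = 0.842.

For a one-sample test: n = ((z_{α} + z_β) / d)².
z_{α} + z_β = 2.054 + 1.282 = 3.336.
n = (3.336 / 0.87)² = 3.834² = 14.70.
Round up.

n = 15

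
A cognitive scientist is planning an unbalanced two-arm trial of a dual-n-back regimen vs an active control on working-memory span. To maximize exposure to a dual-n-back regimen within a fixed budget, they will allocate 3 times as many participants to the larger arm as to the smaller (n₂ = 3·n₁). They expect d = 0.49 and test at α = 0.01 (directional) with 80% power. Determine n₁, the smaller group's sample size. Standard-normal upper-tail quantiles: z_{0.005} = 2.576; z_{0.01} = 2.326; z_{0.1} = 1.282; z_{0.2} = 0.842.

n₁ = 56

With allocation ratio k = n₂/n₁ = 3, Var(x̄₁−x̄₂) = σ²(1/n₁ + 1/(k·n₁)) = σ²·(k+1)/(k·n₁).
So n₁ = (1 + 1/k)·((z_{α} + z_β)/d)² = 1.333 × (3.168/0.49)².
n₁ = 1.333 × 41.80 = 55.7.
Round up: n₁ = 56, giving n₂ = 3 × 56 = 168.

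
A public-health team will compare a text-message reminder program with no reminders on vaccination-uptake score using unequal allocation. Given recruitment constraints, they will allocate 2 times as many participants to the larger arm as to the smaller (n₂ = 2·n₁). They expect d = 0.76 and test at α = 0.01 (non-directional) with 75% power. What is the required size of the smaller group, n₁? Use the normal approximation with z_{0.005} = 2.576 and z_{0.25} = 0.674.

With allocation ratio k = n₂/n₁ = 2, Var(x̄₁−x̄₂) = σ²(1/n₁ + 1/(k·n₁)) = σ²·(k+1)/(k·n₁).
So n₁ = (1 + 1/k)·((z_{α/2} + z_β)/d)² = 1.500 × (3.250/0.76)².
n₁ = 1.500 × 18.29 = 27.4.
Round up: n₁ = 28, giving n₂ = 2 × 28 = 56.

n₁ = 28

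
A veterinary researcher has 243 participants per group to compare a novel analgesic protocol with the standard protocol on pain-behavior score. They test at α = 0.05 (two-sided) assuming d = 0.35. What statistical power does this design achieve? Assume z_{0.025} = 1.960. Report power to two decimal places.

For two equal groups, power = Φ(d·√(n/2) − z_{α/2}).
d·√(n/2) = 0.35 × √(243/2) = 0.35 × 11.023 = 3.858.
z_β = 3.858 − 1.960 = 1.898.
Power = Φ(1.898) = 0.971.

power ≈ 0.97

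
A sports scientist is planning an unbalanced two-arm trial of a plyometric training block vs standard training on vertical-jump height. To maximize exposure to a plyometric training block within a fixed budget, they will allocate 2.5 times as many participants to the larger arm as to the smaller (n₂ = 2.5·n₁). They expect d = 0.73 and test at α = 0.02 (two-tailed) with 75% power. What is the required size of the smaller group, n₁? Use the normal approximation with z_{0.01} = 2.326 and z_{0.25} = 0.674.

n₁ = 24

With allocation ratio k = n₂/n₁ = 2.5, Var(x̄₁−x̄₂) = σ²(1/n₁ + 1/(k·n₁)) = σ²·(k+1)/(k·n₁).
So n₁ = (1 + 1/k)·((z_{α/2} + z_β)/d)² = 1.400 × (3.000/0.73)².
n₁ = 1.400 × 16.89 = 23.6.
Round up: n₁ = 24, giving n₂ = 2.5 × 24 = 60.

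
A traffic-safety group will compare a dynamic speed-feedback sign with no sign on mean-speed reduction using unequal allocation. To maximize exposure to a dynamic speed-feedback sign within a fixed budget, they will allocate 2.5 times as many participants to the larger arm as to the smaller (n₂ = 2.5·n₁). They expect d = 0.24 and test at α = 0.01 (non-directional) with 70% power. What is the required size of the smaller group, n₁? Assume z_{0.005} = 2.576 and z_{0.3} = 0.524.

With allocation ratio k = n₂/n₁ = 2.5, Var(x̄₁−x̄₂) = σ²(1/n₁ + 1/(k·n₁)) = σ²·(k+1)/(k·n₁).
So n₁ = (1 + 1/k)·((z_{α/2} + z_β)/d)² = 1.400 × (3.100/0.24)².
n₁ = 1.400 × 166.84 = 233.6.
Round up: n₁ = 234, giving n₂ = 2.5 × 234 = 585.

n₁ = 234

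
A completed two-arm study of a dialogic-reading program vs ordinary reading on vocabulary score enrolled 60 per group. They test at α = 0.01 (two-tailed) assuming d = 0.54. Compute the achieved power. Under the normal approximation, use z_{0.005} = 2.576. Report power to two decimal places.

For two equal groups, power = Φ(d·√(n/2) − z_{α/2}).
d·√(n/2) = 0.54 × √(60/2) = 0.54 × 5.477 = 2.958.
z_β = 2.958 − 2.576 = 0.382.
Power = Φ(0.382) = 0.649.

power ≈ 0.65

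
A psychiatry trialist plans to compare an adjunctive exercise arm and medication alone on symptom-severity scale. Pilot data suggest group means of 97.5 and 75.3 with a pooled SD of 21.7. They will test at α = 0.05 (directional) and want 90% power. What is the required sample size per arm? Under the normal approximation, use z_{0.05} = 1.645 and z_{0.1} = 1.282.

Cohen's d = |M₁ − M₂| / SD_pooled = |97.5 − 75.3| / 21.7 = 22.2 / 21.7 = 1.023.
For two independent groups with equal n: n = 2·((z_{α} + z_β) / d)².
z_{α} + z_β = 1.645 + 1.282 = 2.927.
n = 2 × (2.927 / 1.023)² = 2 × 2.861² = 2 × 8.19 = 16.4.
Round up to the next whole participant.

n = 17 per group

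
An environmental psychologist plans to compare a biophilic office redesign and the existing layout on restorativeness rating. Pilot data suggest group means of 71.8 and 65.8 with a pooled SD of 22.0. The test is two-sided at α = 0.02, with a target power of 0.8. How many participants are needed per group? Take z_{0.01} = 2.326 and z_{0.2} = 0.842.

n = 270 per group

Cohen's d = |M₁ − M₂| / SD_pooled = |71.8 − 65.8| / 22.0 = 6.0 / 22.0 = 0.273.
For two independent groups with equal n: n = 2·((z_{α/2} + z_β) / d)².
z_{α/2} + z_β = 2.326 + 0.842 = 3.168.
n = 2 × (3.168 / 0.273)² = 2 × 11.604² = 2 × 134.66 = 269.3.
Round up to the next whole participant.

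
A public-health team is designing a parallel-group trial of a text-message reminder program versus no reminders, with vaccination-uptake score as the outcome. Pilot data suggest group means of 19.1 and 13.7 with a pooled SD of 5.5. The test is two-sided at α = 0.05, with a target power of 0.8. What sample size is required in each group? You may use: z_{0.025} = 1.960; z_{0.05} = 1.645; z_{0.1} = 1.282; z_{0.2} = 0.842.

Cohen's d = |M₁ − M₂| / SD_pooled = |19.1 − 13.7| / 5.5 = 5.4 / 5.5 = 0.982.
For two independent groups with equal n: n = 2·((z_{α/2} + z_β) / d)².
z_{α/2} + z_β = 1.960 + 0.842 = 2.802.
n = 2 × (2.802 / 0.982)² = 2 × 2.853² = 2 × 8.14 = 16.3.
Round up to the next whole participant.

n = 17 per group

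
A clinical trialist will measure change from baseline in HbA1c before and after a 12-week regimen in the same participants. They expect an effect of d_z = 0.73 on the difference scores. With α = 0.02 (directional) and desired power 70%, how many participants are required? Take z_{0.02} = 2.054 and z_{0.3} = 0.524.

n = 13 pairs

For a paired (one-sample on differences) test: n = ((z_{α} + z_β) / d)².
z_{α} + z_β = 2.054 + 0.524 = 2.578.
n = (2.578 / 0.73)² = 3.532² = 12.47.
Round up.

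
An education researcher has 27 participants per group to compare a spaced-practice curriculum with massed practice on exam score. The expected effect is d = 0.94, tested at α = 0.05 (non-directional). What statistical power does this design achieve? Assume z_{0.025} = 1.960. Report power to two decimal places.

power ≈ 0.93

For two equal groups, power = Φ(d·√(n/2) − z_{α/2}).
d·√(n/2) = 0.94 × √(27/2) = 0.94 × 3.674 = 3.454.
z_β = 3.454 − 1.960 = 1.494.
Power = Φ(1.494) = 0.932.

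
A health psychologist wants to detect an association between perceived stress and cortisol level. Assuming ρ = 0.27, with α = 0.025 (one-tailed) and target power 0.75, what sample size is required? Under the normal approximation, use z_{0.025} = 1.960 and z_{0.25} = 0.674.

Fisher's z: C = ½·ln((1+r)/(1−r)) = ½·ln(1.7397) = 0.2769.
n = ((z_{α} + z_β)/C)² + 3.
(1.960 + 0.674) / 0.2769 = 2.634 / 0.2769 = 9.512.
n = 9.512² + 3 = 90.49 + 3 = 93.5.
Round up.

n = 94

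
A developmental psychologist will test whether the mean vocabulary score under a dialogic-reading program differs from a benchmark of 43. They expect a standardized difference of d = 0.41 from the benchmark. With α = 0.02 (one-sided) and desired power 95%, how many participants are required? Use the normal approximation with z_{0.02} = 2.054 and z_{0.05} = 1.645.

For a one-sample test: n = ((z_{α} + z_β) / d)².
z_{α} + z_β = 2.054 + 1.645 = 3.699.
n = (3.699 / 0.41)² = 9.022² = 81.40.
Round up.

n = 82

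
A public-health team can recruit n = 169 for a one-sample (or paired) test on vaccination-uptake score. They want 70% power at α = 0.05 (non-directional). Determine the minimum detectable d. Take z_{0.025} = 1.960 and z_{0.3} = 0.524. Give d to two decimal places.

For a single sample (or paired design) of n = 169: d_min = (z_{α/2} + z_β)/√n.
z-sum = 1.960 + 0.524 = 2.484.
d_min = 2.484 / √169 = 2.484 / 13.000 = 0.191.

d_min ≈ 0.19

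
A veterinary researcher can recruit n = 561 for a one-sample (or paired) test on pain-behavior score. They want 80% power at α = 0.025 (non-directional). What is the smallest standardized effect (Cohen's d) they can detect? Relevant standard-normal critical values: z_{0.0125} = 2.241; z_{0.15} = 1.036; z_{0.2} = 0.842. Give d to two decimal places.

For a single sample (or paired design) of n = 561: d_min = (z_{α/2} + z_β)/√n.
z-sum = 2.241 + 0.842 = 3.083.
d_min = 3.083 / √561 = 3.083 / 23.685 = 0.130.

d_min ≈ 0.13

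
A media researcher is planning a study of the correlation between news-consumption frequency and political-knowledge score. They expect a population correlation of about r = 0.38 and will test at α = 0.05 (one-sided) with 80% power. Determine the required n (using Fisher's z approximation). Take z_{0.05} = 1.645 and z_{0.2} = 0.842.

Fisher's z: C = ½·ln((1+r)/(1−r)) = ½·ln(2.2258) = 0.4001.
n = ((z_{α} + z_β)/C)² + 3.
(1.645 + 0.842) / 0.4001 = 2.487 / 0.4001 = 6.216.
n = 6.216² + 3 = 38.64 + 3 = 41.6.
Round up.

n = 42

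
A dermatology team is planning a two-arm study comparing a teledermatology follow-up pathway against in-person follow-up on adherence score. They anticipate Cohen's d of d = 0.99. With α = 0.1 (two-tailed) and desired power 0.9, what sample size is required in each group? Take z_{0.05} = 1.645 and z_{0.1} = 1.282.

For two independent groups with equal n: n = 2·((z_{α/2} + z_β) / d)².
z_{α/2} + z_β = 1.645 + 1.282 = 2.927.
n = 2 × (2.927 / 0.99)² = 2 × 2.957² = 2 × 8.74 = 17.5.
Round up to the next whole participant.

n = 18 per group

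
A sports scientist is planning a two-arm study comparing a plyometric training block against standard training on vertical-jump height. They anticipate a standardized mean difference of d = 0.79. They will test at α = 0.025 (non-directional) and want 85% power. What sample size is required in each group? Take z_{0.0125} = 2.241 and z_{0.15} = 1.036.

n = 35 per group

For two independent groups with equal n: n = 2·((z_{α/2} + z_β) / d)².
z_{α/2} + z_β = 2.241 + 1.036 = 3.277.
n = 2 × (3.277 / 0.79)² = 2 × 4.148² = 2 × 17.21 = 34.4.
Round up to the next whole participant.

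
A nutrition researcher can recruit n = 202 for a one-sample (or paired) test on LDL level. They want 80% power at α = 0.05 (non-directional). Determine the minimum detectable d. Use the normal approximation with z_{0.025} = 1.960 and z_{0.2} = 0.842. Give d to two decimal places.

For a single sample (or paired design) of n = 202: d_min = (z_{α/2} + z_β)/√n.
z-sum = 1.960 + 0.842 = 2.802.
d_min = 2.802 / √202 = 2.802 / 14.213 = 0.197.

d_min ≈ 0.20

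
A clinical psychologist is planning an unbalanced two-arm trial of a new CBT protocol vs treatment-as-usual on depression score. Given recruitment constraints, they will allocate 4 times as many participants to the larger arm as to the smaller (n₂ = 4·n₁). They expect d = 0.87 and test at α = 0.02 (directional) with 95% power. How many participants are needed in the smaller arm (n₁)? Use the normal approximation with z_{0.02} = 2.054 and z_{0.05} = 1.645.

With allocation ratio k = n₂/n₁ = 4, Var(x̄₁−x̄₂) = σ²(1/n₁ + 1/(k·n₁)) = σ²·(k+1)/(k·n₁).
So n₁ = (1 + 1/k)·((z_{α} + z_β)/d)² = 1.250 × (3.699/0.87)².
n₁ = 1.250 × 18.08 = 22.6.
Round up: n₁ = 23, giving n₂ = 4 × 23 = 92.

n₁ = 23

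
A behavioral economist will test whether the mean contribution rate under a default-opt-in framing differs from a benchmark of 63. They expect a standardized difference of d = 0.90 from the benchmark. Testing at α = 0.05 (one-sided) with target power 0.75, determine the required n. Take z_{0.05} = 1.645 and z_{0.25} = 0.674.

n = 7

For a one-sample test: n = ((z_{α} + z_β) / d)².
z_{α} + z_β = 1.645 + 0.674 = 2.319.
n = (2.319 / 0.90)² = 2.577² = 6.64.
Round up.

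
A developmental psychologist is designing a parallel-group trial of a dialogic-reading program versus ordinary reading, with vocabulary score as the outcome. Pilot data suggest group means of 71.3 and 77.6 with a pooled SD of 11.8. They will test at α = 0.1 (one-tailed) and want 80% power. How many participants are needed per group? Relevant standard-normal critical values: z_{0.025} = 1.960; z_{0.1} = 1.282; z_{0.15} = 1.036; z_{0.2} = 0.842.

Cohen's d = |M₁ − M₂| / SD_pooled = |71.3 − 77.6| / 11.8 = 6.3 / 11.8 = 0.534.
For two independent groups with equal n: n = 2·((z_{α} + z_β) / d)².
z_{α} + z_β = 1.282 + 0.842 = 2.124.
n = 2 × (2.124 / 0.534)² = 2 × 3.978² = 2 × 15.82 = 31.6.
Round up to the next whole participant.

n = 32 per group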